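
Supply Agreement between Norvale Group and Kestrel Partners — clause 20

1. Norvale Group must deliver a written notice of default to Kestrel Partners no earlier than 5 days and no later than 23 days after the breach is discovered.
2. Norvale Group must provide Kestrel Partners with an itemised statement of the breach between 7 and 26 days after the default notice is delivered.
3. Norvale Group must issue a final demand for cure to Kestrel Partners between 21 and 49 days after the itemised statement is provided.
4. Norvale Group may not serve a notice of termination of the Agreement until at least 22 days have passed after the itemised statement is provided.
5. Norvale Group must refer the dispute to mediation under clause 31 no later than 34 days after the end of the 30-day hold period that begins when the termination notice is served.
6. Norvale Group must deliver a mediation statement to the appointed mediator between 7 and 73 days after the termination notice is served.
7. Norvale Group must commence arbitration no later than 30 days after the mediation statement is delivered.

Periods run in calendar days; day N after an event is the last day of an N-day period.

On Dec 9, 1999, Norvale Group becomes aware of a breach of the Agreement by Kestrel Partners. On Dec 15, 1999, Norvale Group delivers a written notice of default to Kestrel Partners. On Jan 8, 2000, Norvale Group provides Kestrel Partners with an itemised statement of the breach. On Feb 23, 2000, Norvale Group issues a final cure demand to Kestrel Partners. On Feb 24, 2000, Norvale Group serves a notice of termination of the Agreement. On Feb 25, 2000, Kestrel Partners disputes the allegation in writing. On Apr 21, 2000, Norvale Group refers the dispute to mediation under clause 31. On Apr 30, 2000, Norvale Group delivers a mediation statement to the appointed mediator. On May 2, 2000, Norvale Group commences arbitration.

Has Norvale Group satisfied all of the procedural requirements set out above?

Step 1: the window is 5–23 days after Dec 9, 1999 (when the breach is discovered), so Dec 14, 1999 through Jan 1, 2000; done Dec 15, 1999, which is between those dates.
Step 2: the window is 7–26 days after Dec 15, 1999 (when the default notice is delivered), so Dec 22, 1999 through Jan 10, 2000; done Jan 8, 2000 — within the window.
Step 3: the window is 21–49 days after Jan 8, 2000 (when the itemised statement is provided), so Jan 29, 2000 through Feb 26, 2000; done Feb 23, 2000, which is between those dates.
Step 4: the earliest permitted date is 22 days after Jan 8, 2000 (when the itemised statement is provided), i.e. Jan 30, 2000; Feb 24, 2000 is on or after that date.
Step 5: 34 days after Mar 25, 2000 (end of the 30-day hold period, which began when the termination notice is served on Feb 24, 2000) is Apr 28, 2000; completed Apr 21, 2000, before the deadline.
Step 6: the window is 7–73 days after Feb 24, 2000 (when the termination notice is served), so Mar 2, 2000 through May 7, 2000; Apr 30, 2000 falls inside that range.
Step 7: 30 days after Apr 30, 2000 (when the mediation statement is delivered) is May 30, 2000; May 2, 2000 is within that limit.

Yes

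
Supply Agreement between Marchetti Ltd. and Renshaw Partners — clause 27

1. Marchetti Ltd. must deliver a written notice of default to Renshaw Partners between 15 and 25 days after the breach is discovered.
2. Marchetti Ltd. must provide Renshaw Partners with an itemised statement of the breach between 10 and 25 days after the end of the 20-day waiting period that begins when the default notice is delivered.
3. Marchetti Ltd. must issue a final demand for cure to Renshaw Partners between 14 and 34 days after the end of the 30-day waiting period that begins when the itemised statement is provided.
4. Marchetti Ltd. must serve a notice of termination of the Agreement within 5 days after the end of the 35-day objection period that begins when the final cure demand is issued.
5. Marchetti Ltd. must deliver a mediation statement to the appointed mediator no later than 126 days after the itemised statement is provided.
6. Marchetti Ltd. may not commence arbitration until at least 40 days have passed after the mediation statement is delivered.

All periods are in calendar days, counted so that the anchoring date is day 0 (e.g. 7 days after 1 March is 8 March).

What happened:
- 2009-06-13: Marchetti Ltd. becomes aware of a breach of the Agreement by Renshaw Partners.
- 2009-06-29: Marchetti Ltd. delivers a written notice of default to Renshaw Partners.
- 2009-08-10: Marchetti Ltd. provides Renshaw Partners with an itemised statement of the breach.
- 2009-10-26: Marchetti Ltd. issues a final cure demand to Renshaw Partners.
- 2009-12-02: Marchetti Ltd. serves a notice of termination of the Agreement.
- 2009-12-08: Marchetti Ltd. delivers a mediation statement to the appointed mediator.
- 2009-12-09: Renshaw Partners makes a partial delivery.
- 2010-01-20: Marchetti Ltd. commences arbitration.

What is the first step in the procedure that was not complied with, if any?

Step 3

(1) the permitted window runs from 2009-06-13 + 15 = 2009-06-28 to 2009-06-13 + 25 = 2009-07-08; done 2009-06-29 — within the window.
(2) the permitted window runs from 2009-07-19 + 10 = 2009-07-29 to 2009-07-19 + 25 = 2009-08-13; 2009-08-10 falls inside that range.
(3) the permitted window runs from 2009-09-09 + 14 = 2009-09-23 to 2009-09-09 + 34 = 2009-10-13; 2009-10-26 is 13 days past the end of the window.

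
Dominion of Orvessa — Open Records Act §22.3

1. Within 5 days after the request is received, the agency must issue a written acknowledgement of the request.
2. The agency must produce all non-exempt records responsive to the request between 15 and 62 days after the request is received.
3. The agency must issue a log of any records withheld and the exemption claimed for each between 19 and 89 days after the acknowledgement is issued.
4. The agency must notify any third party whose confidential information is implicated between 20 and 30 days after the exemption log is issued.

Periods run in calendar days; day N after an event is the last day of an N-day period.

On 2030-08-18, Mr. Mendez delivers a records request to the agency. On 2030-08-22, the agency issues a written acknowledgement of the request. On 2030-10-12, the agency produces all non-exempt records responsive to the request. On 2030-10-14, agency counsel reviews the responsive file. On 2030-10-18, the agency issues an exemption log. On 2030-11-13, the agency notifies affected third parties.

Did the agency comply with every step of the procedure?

Yes

Step 1: 5 days after 2030-08-18 (when the request is received) is 2030-08-23; done 2030-08-22 — timely.
Step 2: the window is 15–62 days after 2030-08-18 (when the request is received), so 2030-09-02 through 2030-10-19; done 2030-10-12, which is between those dates.
Step 3: the window is 19–89 days after 2030-08-22 (when the acknowledgement is issued), so 2030-09-10 through 2030-11-19; 2030-10-18 falls inside that range.
Step 4: the window is 20–30 days after 2030-10-18 (when the exemption log is issued), so 2030-11-07 through 2030-11-17; done 2030-11-13, which is between those dates.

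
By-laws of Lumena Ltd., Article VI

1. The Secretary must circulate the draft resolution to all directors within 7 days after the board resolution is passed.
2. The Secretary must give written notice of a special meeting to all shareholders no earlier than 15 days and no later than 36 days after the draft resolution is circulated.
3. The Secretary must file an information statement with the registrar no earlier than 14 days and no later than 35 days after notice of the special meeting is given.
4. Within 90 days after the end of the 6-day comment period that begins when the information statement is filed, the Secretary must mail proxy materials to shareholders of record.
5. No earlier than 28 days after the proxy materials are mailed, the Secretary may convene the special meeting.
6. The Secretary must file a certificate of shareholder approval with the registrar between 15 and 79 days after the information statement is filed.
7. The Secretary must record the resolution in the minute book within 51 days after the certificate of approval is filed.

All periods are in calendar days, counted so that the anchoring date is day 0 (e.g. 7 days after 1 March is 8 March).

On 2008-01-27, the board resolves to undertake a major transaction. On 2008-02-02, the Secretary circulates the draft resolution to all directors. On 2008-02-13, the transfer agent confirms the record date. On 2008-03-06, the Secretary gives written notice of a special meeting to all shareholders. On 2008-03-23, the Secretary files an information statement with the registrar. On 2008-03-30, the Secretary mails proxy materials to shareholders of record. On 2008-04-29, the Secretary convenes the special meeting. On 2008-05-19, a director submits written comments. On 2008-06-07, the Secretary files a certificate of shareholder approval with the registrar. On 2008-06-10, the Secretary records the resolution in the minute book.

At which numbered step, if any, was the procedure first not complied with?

Step 1: 7 days after 2008-01-27 (when the board resolution is passed) is 2008-02-03; 2008-02-02 is within that limit.
Step 2: the window is 15–36 days after 2008-02-02 (when the draft resolution is circulated), so 2008-02-17 through 2008-03-09; 2008-03-06 falls inside that range.
Step 3: the window is 14–35 days after 2008-03-06 (when notice of the special meeting is given), so 2008-03-20 through 2008-04-10; 2008-03-23 falls inside that range.
Step 4: 90 days after 2008-03-29 (end of the 6-day comment period, which began when the information statement is filed on 2008-03-23) is 2008-06-27; 2008-03-30 is within that limit.
Step 5: the earliest permitted date is 28 days after 2008-03-30 (when the proxy materials are mailed), i.e. 2008-04-27; done 2008-04-29 — permitted.
Step 6: the window is 15–79 days after 2008-03-23 (when the information statement is filed), so 2008-04-07 through 2008-06-10; 2008-06-07 falls inside that range.
Step 7: 51 days after 2008-06-07 (when the certificate of approval is filed) is 2008-07-28; completed 2008-06-10, before the deadline.

None — every step was satisfied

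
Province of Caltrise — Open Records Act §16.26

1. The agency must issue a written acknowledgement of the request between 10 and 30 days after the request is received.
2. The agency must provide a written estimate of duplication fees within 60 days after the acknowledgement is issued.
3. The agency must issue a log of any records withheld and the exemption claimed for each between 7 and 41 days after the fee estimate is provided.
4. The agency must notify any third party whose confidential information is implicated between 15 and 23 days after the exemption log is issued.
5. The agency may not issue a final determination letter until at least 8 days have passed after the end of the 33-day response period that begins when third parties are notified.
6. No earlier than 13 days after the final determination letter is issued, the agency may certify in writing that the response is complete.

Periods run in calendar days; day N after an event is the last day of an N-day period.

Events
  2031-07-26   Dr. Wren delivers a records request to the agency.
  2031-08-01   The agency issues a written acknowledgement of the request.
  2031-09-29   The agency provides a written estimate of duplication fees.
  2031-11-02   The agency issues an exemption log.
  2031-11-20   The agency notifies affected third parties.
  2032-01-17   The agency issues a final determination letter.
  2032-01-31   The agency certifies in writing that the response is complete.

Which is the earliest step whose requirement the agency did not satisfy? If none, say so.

Step 1

(1) the permitted window runs from 2031-07-26 + 10 = 2031-08-05 to 2031-07-26 + 30 = 2031-08-25; 2031-08-01 is 4 days too early.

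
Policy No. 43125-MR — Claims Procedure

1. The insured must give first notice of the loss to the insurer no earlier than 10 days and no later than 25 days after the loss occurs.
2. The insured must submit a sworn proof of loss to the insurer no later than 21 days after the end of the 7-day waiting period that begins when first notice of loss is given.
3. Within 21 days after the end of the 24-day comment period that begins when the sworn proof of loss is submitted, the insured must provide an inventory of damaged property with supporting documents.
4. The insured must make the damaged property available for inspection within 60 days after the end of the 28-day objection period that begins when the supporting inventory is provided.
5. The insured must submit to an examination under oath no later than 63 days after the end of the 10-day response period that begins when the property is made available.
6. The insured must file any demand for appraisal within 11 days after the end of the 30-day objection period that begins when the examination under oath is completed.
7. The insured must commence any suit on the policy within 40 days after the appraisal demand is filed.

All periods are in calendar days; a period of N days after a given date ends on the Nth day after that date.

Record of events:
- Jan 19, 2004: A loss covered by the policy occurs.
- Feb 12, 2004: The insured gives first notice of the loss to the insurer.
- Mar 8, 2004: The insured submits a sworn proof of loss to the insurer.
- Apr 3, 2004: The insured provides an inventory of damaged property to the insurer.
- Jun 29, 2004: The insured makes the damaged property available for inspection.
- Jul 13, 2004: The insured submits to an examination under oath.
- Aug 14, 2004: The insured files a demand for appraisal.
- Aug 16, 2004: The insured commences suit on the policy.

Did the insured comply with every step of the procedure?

Step 1: the window is 10–25 days after Jan 19, 2004 (when the loss occurs), so Jan 29, 2004 through Feb 13, 2004; done Feb 12, 2004 — within the window.
Step 2: 21 days after Feb 19, 2004 (end of the 7-day waiting period, which began when first notice of loss is given on Feb 12, 2004) is Mar 11, 2004; completed Mar 8, 2004, before the deadline.
Step 3: 21 days after Apr 1, 2004 (end of the 24-day comment period, which began when the sworn proof of loss is submitted on Mar 8, 2004) is Apr 22, 2004; completed Apr 3, 2004, before the deadline.
Step 4: 60 days after May 1, 2004 (end of the 28-day objection period, which began when the supporting inventory is provided on Apr 3, 2004) is Jun 30, 2004; completed Jun 29, 2004, before the deadline.
Step 5: 63 days after Jul 9, 2004 (end of the 10-day response period, which began when the property is made available on Jun 29, 2004) is Sep 10, 2004; completed Jul 13, 2004, before the deadline.
Step 6: 11 days after Aug 12, 2004 (end of the 30-day objection period, which began when the examination under oath is completed on Jul 13, 2004) is Aug 23, 2004; done Aug 14, 2004 — timely.
Step 7: 40 days after Aug 14, 2004 (when the appraisal demand is filed) is Sep 23, 2004; completed Aug 16, 2004, before the deadline.

Yes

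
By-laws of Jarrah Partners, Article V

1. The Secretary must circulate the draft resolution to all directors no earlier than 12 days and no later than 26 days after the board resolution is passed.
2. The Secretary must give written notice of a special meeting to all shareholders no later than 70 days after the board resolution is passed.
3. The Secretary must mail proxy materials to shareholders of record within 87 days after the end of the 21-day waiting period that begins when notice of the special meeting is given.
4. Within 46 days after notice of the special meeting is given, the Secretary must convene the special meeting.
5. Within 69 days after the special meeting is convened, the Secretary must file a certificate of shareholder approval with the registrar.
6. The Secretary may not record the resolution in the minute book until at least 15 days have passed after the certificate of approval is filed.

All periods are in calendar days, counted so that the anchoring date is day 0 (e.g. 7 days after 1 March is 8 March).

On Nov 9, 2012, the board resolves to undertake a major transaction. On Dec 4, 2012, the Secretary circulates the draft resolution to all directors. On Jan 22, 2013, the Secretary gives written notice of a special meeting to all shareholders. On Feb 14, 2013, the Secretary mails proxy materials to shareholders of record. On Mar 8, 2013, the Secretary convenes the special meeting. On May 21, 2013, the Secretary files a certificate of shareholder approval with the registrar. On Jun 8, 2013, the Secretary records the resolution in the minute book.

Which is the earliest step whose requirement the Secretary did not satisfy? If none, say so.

Step 2

Step 1: the window is 12–26 days after Nov 9, 2012 (when the board resolution is passed), so Nov 21, 2012 through Dec 5, 2012; done Dec 4, 2012 — within the window.
Step 2: 70 days after Nov 9, 2012 (when the board resolution is passed) is Jan 18, 2013; Jan 22, 2013 misses that deadline by 4 days.
Later steps need not be reached.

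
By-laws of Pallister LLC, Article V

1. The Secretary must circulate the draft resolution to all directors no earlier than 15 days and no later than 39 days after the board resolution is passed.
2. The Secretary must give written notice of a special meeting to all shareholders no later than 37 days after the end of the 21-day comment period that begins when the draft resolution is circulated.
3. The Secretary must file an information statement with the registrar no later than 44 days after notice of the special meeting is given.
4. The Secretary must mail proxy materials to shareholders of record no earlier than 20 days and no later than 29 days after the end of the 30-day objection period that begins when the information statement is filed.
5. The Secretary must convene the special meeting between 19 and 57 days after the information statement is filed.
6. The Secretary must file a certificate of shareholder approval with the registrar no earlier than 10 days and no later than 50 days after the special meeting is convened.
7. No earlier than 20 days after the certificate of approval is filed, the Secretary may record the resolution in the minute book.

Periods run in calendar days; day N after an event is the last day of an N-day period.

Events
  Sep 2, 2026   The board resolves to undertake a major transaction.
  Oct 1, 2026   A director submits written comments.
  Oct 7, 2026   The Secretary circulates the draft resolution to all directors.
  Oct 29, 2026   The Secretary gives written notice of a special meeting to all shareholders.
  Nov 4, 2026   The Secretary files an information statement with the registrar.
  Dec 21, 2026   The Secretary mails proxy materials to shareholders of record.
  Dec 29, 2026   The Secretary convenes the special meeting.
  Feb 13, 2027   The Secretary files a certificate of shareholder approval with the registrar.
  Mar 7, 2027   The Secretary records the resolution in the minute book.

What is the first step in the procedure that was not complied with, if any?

Step 4

Step 1: the window is 15–39 days after Sep 2, 2026 (when the board resolution is passed), so Sep 17, 2026 through Oct 11, 2026; done Oct 7, 2026 — within the window.
Step 2: 37 days after Oct 28, 2026 (end of the 21-day comment period, which began when the draft resolution is circulated on Oct 7, 2026) is Dec 4, 2026; Oct 29, 2026 is within that limit.
Step 3: 44 days after Oct 29, 2026 (when notice of the special meeting is given) is Dec 12, 2026; completed Nov 4, 2026, before the deadline.
Step 4: the window is 20–29 days after Dec 4, 2026 (end of the 30-day objection period, which began when the information statement is filed on Nov 4, 2026), so Dec 24, 2026 through Jan 2, 2027; done Dec 21, 2026 — 3 days before the window opened.
No need to go further; step 4 was not satisfied.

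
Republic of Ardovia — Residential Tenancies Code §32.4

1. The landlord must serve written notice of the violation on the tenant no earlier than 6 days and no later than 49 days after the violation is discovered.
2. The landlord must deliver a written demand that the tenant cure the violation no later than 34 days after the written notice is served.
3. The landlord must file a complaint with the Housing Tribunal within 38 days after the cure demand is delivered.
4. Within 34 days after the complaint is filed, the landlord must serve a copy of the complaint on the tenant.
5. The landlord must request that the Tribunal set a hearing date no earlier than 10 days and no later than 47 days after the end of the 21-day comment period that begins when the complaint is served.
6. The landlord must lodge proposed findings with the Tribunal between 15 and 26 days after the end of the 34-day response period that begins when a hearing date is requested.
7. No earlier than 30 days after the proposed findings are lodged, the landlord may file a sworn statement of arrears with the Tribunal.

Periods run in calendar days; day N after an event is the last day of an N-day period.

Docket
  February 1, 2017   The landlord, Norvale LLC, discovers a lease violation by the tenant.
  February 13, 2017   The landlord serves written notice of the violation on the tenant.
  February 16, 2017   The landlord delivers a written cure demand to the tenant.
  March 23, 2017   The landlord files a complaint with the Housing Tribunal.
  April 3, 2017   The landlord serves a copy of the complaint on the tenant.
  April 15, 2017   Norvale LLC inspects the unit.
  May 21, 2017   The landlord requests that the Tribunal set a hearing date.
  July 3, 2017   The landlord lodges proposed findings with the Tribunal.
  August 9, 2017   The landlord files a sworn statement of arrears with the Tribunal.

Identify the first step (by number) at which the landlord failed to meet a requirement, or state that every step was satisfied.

Step 6

Step 1 — 6 and 49 days from February 1, 2017 (when the violation is discovered) are February 7, 2017 and March 22, 2017 respectively; done February 13, 2017 — within the window.
Step 2 — counting 34 days from February 13, 2017 (when the written notice is served) gives a deadline of March 19, 2017; completed February 16, 2017, before the deadline.
Step 3 — counting 38 days from February 16, 2017 (when the cure demand is delivered) gives a deadline of March 26, 2017; done March 23, 2017 — timely.
Step 4 — counting 34 days from March 23, 2017 (when the complaint is filed) gives a deadline of April 26, 2017; completed April 3, 2017, before the deadline.
Step 5 — 10 and 47 days from April 24, 2017 (end of the 21-day comment period, which began when the complaint is served on April 3, 2017) are May 4, 2017 and June 10, 2017 respectively; done May 21, 2017, which is between those dates.
Step 6 — 15 and 26 days from June 24, 2017 (end of the 34-day response period, which began when a hearing date is requested on May 21, 2017) are July 9, 2017 and July 20, 2017 respectively; July 3, 2017 is 6 days too early.
No need to go further; step 6 was not satisfied.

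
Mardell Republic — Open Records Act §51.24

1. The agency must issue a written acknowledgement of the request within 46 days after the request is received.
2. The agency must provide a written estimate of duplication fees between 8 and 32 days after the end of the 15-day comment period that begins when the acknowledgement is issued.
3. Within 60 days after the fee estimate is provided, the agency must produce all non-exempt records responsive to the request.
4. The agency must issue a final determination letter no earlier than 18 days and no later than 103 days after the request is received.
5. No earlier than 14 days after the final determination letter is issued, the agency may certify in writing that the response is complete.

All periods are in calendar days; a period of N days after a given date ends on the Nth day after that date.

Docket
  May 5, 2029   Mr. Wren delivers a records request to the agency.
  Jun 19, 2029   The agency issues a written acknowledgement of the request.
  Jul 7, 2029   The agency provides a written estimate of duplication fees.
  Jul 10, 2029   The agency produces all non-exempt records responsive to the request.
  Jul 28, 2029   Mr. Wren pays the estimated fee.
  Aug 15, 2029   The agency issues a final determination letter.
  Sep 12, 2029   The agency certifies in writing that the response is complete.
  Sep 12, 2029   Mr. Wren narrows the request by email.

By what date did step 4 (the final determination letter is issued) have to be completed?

Step 4 runs from May 5, 2029, when the request is received. The window is 18–103 days after May 5, 2029; it closes on Aug 16, 2029.

Aug 16, 2029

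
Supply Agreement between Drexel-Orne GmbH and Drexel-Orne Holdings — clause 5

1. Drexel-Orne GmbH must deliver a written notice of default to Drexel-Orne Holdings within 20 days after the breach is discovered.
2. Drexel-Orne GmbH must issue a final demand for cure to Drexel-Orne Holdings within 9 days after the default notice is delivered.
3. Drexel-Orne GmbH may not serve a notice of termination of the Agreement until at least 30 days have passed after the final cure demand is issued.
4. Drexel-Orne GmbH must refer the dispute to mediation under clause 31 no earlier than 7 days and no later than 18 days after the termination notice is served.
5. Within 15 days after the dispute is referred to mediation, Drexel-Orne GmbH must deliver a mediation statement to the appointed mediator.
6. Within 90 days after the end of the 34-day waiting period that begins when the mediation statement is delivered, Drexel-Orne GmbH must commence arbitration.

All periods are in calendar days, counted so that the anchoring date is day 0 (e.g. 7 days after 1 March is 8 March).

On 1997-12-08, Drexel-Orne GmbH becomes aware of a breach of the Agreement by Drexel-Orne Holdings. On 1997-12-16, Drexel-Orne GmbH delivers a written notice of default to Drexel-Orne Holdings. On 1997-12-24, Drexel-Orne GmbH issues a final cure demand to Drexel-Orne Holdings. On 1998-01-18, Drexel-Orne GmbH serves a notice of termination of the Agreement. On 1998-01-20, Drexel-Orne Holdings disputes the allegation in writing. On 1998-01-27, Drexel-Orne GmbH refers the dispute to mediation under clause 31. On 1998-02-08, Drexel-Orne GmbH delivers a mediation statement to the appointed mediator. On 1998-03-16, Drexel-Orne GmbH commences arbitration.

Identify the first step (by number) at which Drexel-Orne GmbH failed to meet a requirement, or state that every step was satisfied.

Step 3

Step 1 — counting 20 days from 1997-12-08 (when the breach is discovered) gives a deadline of 1997-12-28; 1997-12-16 is within that limit.
Step 2 — counting 9 days from 1997-12-16 (when the default notice is delivered) gives a deadline of 1997-12-25; done 1997-12-24 — timely.
Step 3 — must wait 30 days from 1997-12-24 (when the final cure demand is issued), so not before 1998-01-23; done 1998-01-18 — 5 days too early.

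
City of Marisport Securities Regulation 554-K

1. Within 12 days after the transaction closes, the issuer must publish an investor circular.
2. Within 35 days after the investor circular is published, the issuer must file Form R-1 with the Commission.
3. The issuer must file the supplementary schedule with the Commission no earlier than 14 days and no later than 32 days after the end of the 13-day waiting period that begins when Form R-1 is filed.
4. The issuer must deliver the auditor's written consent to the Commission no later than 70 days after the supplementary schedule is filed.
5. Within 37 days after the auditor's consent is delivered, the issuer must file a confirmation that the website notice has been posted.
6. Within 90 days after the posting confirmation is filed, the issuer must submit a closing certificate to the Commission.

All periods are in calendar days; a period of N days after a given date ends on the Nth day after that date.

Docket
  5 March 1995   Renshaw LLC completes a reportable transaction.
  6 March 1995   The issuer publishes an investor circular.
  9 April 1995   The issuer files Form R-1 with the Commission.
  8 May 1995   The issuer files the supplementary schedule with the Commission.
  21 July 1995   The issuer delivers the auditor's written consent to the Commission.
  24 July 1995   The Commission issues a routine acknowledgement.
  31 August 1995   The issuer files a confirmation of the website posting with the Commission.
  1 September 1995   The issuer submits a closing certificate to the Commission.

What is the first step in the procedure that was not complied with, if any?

Step 1: 12 days after 5 March 1995 (when the transaction closes) is 17 March 1995; 6 March 1995 is within that limit.
Step 2: 35 days after 6 March 1995 (when the investor circular is published) is 10 April 1995; 9 April 1995 is within that limit.
Step 3: the window is 14–32 days after 22 April 1995 (end of the 13-day waiting period, which began when Form R-1 is filed on 9 April 1995), so 6 May 1995 through 24 May 1995; done 8 May 1995, which is between those dates.
Step 4: 70 days after 8 May 1995 (when the supplementary schedule is filed) is 17 July 1995; not done until 21 July 1995, 4 days after the deadline.
The procedure was therefore not followed at step 4.

Step 4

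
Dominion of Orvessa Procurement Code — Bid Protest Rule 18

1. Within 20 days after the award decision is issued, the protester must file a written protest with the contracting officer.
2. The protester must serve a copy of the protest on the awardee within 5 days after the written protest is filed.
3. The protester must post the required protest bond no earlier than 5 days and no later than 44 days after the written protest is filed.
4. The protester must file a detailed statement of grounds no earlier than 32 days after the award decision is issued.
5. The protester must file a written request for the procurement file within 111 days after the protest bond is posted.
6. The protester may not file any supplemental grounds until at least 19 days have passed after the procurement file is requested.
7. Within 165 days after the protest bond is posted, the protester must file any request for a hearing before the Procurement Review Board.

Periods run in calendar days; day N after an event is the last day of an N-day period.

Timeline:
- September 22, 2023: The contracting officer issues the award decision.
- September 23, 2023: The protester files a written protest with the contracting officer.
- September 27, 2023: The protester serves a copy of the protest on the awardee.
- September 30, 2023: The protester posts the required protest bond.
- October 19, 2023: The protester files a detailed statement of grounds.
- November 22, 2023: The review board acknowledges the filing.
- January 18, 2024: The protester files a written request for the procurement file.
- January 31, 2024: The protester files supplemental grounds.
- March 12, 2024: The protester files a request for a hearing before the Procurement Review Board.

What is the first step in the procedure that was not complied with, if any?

(1) due by September 22, 2023 + 20 days = October 12, 2023; done September 23, 2023 — timely.
(2) due by September 23, 2023 + 5 days = September 28, 2023; September 27, 2023 is within that limit.
(3) the permitted window runs from September 23, 2023 + 5 = September 28, 2023 to September 23, 2023 + 44 = November 6, 2023; done September 30, 2023 — within the window.
(4) permitted from September 22, 2023 + 32 days = October 24, 2023 onward; acted on October 19, 2023, 5 days prematurely.
That is the first point of non-compliance.

Step 4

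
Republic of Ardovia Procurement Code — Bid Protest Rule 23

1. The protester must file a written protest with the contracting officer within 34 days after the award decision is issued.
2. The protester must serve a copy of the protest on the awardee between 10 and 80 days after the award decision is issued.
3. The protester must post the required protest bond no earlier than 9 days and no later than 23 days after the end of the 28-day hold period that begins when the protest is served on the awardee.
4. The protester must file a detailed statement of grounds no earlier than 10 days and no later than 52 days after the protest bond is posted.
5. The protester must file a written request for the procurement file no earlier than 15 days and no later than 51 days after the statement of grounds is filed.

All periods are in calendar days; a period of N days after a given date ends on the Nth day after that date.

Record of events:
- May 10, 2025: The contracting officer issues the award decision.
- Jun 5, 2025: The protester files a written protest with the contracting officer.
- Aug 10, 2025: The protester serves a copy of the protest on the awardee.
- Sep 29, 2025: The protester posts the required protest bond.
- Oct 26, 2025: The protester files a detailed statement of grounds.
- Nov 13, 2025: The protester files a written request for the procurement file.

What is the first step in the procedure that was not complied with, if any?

Step 1 — counting 34 days from May 10, 2025 (when the award decision is issued) gives a deadline of Jun 13, 2025; Jun 5, 2025 is within that limit.
Step 2 — 10 and 80 days from May 10, 2025 (when the award decision is issued) are May 20, 2025 and Jul 29, 2025 respectively; done Aug 10, 2025 — 12 days after the window closed.

Step 2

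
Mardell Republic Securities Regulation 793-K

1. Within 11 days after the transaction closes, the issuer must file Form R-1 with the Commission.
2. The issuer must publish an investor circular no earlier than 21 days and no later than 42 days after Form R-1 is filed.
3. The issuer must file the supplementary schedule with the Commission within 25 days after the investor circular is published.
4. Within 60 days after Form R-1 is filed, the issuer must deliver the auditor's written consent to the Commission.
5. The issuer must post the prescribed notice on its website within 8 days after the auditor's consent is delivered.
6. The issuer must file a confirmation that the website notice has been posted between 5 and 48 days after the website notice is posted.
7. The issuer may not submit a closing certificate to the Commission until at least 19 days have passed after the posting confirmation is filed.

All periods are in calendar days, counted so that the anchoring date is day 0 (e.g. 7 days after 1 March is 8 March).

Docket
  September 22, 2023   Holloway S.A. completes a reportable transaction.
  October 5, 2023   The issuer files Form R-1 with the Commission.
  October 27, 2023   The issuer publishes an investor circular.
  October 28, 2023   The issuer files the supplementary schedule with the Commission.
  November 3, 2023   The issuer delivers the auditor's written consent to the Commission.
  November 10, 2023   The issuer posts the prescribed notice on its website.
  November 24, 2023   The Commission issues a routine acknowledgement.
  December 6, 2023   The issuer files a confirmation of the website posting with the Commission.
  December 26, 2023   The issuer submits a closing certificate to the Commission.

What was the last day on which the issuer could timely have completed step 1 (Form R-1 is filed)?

Step 1 runs from September 22, 2023, when the transaction closes. 11 days after September 22, 2023 is October 3, 2023.

October 3, 2023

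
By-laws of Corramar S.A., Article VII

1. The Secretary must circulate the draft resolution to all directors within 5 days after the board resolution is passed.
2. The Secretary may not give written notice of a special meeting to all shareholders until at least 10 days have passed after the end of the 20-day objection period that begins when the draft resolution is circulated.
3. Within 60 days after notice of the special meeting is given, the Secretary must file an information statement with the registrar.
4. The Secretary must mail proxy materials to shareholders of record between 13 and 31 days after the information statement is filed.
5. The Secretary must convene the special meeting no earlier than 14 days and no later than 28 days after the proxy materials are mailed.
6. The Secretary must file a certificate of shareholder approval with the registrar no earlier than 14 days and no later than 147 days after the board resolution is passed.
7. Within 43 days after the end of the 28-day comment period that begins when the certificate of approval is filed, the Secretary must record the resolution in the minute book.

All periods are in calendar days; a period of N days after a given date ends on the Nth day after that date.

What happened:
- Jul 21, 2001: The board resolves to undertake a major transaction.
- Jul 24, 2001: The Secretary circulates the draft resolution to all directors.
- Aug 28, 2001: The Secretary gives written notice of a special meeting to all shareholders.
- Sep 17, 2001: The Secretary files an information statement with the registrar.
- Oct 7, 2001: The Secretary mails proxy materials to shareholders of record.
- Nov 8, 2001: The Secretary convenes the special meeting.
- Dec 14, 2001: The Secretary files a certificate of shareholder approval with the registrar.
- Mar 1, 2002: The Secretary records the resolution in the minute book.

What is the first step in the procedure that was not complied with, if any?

Step 1: 5 days after Jul 21, 2001 (when the board resolution is passed) is Jul 26, 2001; completed Jul 24, 2001, before the deadline.
Step 2: the earliest permitted date is 10 days after Aug 13, 2001 (end of the 20-day objection period, which began when the draft resolution is circulated on Jul 24, 2001), i.e. Aug 23, 2001; Aug 28, 2001 is on or after that date.
Step 3: 60 days after Aug 28, 2001 (when notice of the special meeting is given) is Oct 27, 2001; Sep 17, 2001 is within that limit.
Step 4: the window is 13–31 days after Sep 17, 2001 (when the information statement is filed), so Sep 30, 2001 through Oct 18, 2001; Oct 7, 2001 falls inside that range.
Step 5: the window is 14–28 days after Oct 7, 2001 (when the proxy materials are mailed), so Oct 21, 2001 through Nov 4, 2001; Nov 8, 2001 is 4 days past the end of the window.

Step 5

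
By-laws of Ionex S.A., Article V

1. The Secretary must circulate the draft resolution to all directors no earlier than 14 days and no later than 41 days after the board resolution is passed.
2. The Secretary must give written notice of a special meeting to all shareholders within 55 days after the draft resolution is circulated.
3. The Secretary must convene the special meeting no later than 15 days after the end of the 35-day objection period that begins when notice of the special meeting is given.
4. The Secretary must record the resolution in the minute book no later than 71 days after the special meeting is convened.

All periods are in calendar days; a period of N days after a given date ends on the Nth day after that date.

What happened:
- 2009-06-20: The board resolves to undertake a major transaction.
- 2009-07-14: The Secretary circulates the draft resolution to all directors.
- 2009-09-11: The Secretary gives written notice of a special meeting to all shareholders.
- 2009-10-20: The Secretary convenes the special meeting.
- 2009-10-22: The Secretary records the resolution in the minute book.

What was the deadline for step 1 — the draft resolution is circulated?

Step 1 runs from 2009-06-20, when the board resolution is passed. The window is 14–41 days after 2009-06-20; it closes on 2009-07-31.

2009-07-31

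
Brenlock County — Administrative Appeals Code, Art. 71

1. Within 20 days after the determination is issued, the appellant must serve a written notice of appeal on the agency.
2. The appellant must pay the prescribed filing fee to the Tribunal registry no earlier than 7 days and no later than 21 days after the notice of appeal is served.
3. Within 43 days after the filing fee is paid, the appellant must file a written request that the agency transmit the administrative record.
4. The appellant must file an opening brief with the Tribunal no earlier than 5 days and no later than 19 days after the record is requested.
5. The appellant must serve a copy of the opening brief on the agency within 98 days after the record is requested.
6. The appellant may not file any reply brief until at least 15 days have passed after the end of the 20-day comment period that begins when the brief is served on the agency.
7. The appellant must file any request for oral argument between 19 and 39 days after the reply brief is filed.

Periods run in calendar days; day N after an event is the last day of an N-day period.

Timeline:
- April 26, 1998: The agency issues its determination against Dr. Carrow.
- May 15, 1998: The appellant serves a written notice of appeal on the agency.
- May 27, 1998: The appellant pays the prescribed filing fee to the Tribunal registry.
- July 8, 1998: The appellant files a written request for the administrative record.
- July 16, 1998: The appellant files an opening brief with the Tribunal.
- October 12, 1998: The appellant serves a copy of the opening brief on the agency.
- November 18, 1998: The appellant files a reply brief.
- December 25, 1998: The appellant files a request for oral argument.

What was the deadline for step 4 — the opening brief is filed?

July 27, 1998

Step 4 runs from July 8, 1998, when the record is requested. The window is 5–19 days after July 8, 1998; it closes on July 27, 1998.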